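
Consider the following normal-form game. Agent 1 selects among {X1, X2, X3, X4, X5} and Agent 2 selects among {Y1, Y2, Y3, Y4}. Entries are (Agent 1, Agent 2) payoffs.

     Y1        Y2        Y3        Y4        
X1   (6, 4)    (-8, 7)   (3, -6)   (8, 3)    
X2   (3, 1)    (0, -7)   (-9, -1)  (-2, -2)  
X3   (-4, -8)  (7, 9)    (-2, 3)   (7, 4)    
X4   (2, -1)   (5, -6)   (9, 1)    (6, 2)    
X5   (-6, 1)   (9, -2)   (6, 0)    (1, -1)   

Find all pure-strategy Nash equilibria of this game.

No pure-strategy Nash equilibrium

Check mutual best responses: a cell is a NE iff neither player can gain by unilaterally deviating.
Agent 1's best responses — vs Y1: X1 (payoff 6); vs Y2: X5 (payoff 9); vs Y3: X4 (payoff 9); vs Y4: X1 (payoff 8).
Agent 2's best responses — vs X1: Y2 (payoff 7); vs X2: Y1 (payoff 1); vs X3: Y2 (payoff 9); vs X4: Y4 (payoff 2); vs X5: Y1 (payoff 1).
No cell has both players best-responding. For instance, Agent 1's best reply to Y2 is X5, but against X5 Agent 2 prefers Y1 over Y2.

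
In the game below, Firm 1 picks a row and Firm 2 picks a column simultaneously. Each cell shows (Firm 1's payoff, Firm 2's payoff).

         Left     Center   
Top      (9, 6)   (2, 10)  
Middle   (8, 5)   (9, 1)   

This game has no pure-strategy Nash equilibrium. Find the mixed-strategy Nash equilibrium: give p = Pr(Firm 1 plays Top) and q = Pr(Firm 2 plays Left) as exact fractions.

In a mixed NE each player is indifferent between their pure strategies, so the opponent's mix sets the indifference.
Firm 2 indifferent between Left and Center: p·6 + (1−p)·5 = p·10 + (1−p)·1 ⟹ 5 + 1p = 1 + 9p ⟹ p = 1/2.
Firm 1 indifferent between Top and Middle: q·9 + (1−q)·2 = q·8 + (1−q)·9 ⟹ 2 + 7q = 9 + (-1)q ⟹ q = 7/8.

p = 1/2, q = 7/8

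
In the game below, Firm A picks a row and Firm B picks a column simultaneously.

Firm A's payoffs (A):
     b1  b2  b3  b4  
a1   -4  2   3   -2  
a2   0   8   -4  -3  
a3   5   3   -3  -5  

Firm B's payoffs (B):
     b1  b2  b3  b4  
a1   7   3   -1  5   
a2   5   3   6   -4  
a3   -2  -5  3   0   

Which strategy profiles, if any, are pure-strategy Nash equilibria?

Find each player's best response to every opponent strategy; NE are the intersections.
Firm A's best responses — vs b1: a3 (payoff 5); vs b2: a2 (payoff 8); vs b3: a1 (payoff 3); vs b4: a1 (payoff -2).
Firm B's best responses — vs a1: b1 (payoff 7); vs a2: b3 (payoff 6); vs a3: b3 (payoff 3).
No cell has both players best-responding. For instance, Firm A's best reply to b4 is a1, but against a1 Firm B prefers b1 over b4.

None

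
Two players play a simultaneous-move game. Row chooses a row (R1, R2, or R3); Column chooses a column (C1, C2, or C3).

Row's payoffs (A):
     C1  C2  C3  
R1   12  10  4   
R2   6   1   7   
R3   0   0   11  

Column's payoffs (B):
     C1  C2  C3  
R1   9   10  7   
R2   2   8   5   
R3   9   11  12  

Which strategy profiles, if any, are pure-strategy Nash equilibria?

(R1, C2) and (R3, C3)

Check mutual best responses: a cell is a NE iff neither player can gain by unilaterally deviating.
Row's best responses — vs C1: R1 (payoff 12); vs C2: R1 (payoff 10); vs C3: R3 (payoff 11).
Column's best responses — vs R1: C2 (payoff 10); vs R2: C2 (payoff 8); vs R3: C3 (payoff 12).
Mutual best responses occur at (R1, C2) and (R3, C3); at each, neither player gains by switching.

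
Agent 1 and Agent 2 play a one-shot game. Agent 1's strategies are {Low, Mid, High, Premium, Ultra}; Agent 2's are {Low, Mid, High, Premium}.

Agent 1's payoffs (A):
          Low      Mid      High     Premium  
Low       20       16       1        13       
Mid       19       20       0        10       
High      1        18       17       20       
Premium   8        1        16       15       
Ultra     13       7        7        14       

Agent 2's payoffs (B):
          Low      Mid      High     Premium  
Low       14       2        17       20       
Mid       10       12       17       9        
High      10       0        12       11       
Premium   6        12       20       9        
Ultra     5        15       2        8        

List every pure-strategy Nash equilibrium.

Find each player's best response to every opponent strategy; NE are the intersections.
Agent 1's best responses — vs Low: Low (payoff 20); vs Mid: Mid (payoff 20); vs High: High (payoff 17); vs Premium: High (payoff 20).
Agent 2's best responses — vs Low: Premium (payoff 20); vs Mid: High (payoff 17); vs High: High (payoff 12); vs Premium: High (payoff 20); vs Ultra: Mid (payoff 15).
The only mutual best response is (High, High); neither player gains by switching there.

(High, High)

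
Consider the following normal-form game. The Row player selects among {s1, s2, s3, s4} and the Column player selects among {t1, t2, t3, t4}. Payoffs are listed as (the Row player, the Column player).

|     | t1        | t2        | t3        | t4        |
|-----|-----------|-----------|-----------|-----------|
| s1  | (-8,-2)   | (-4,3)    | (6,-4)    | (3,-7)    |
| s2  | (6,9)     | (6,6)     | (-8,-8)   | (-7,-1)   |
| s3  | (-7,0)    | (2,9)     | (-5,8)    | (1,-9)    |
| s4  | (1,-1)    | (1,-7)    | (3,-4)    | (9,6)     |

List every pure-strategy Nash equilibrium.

(s2, t1) and (s4, t4)

Find each player's best response to every opponent strategy; NE are the intersections.
The Row player's best responses — vs t1: s2 (payoff 6); vs t2: s2 (payoff 6); vs t3: s1 (payoff 6); vs t4: s4 (payoff 9).
The Column player's best responses — vs s1: t2 (payoff 3); vs s2: t1 (payoff 9); vs s3: t2 (payoff 9); vs s4: t4 (payoff 6).
Mutual best responses occur at (s2, t1) and (s4, t4); at each, neither player gains by switching.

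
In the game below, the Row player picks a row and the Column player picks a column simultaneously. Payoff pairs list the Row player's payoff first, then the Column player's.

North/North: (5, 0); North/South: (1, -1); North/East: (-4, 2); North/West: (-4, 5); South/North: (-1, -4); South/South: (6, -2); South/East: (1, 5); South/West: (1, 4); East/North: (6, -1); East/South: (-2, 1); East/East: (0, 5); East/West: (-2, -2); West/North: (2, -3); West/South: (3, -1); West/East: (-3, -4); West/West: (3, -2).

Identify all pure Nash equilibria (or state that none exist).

(South, East)

Find each player's best response to every opponent strategy; NE are the intersections.
The Row player's best responses — vs North: East (payoff 6); vs South: South (payoff 6); vs East: South (payoff 1); vs West: West (payoff 3).
The Column player's best responses — vs North: West (payoff 5); vs South: East (payoff 5); vs East: East (payoff 5); vs West: South (payoff -1).
The only mutual best response is (South, East); neither player gains by switching there.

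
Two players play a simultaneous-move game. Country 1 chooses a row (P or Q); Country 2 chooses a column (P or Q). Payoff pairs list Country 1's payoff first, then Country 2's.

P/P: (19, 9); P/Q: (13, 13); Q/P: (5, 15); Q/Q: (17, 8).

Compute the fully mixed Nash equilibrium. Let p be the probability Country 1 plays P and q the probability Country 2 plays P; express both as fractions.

Each player's mixing probability is pinned down by making the *other* player indifferent.
Country 2 indifferent between P and Q: p·9 + (1−p)·15 = p·13 + (1−p)·8 ⟹ 15 + (-6)p = 8 + 5p ⟹ p = 7/11.
Country 1 indifferent between P and Q: q·19 + (1−q)·13 = q·5 + (1−q)·17 ⟹ 13 + 6q = 17 + (-12)q ⟹ q = 2/9.

p = 7/11, q = 2/9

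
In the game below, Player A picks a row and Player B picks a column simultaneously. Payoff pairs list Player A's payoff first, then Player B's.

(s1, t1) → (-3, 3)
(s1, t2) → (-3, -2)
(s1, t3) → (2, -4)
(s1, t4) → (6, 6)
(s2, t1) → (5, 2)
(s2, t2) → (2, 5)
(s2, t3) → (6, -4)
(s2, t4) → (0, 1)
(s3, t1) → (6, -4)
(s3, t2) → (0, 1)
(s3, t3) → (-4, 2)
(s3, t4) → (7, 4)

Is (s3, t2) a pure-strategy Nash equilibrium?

No

Holding Player B at t2: Player A gets 0 from s3 but could get 2 by switching to s2. Player A has a profitable deviation.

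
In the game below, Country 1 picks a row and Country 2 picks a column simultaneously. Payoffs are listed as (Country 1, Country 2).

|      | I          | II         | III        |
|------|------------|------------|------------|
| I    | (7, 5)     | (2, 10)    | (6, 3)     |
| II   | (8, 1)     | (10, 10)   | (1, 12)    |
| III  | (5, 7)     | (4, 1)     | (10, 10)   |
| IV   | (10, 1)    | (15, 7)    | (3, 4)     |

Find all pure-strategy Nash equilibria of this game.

(III, III) and (IV, II)

Check mutual best responses: a cell is a NE iff neither player can gain by unilaterally deviating.
Country 1's best responses — vs I: IV (payoff 10); vs II: IV (payoff 15); vs III: III (payoff 10).
Country 2's best responses — vs I: II (payoff 10); vs II: III (payoff 12); vs III: III (payoff 10); vs IV: II (payoff 7).
Mutual best responses occur at (III, III) and (IV, II); at each, neither player gains by switching.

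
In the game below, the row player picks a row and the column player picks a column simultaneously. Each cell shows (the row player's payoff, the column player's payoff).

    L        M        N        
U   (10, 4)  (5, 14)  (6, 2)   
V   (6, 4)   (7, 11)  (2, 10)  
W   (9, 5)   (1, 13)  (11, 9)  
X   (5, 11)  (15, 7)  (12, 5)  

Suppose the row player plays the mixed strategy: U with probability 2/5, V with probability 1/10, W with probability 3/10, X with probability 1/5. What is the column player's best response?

Compute the column player's expected payoff from each pure strategy against the given mix.
L: (2/5)·4 + (1/10)·4 + (3/10)·5 + (1/5)·11 = 57/10
M: (2/5)·14 + (1/10)·11 + (3/10)·13 + (1/5)·7 = 12
N: (2/5)·2 + (1/10)·10 + (3/10)·9 + (1/5)·5 = 11/2
Highest expected payoff is 12, from M.

M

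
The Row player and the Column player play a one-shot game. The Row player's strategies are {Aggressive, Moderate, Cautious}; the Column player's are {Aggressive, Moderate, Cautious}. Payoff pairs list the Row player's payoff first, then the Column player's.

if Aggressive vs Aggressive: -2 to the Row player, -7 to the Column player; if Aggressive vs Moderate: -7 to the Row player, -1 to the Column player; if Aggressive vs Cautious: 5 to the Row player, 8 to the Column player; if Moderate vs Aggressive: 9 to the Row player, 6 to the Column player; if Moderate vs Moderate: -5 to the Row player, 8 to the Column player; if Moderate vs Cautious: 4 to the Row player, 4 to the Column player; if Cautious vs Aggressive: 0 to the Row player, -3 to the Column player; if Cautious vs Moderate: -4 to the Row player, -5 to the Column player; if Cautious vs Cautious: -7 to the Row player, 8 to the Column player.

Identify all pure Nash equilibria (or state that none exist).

A profile is a Nash equilibrium when each player is best-responding to the other.
The Row player's best responses — vs Aggressive: Moderate (payoff 9); vs Moderate: Cautious (payoff -4); vs Cautious: Aggressive (payoff 5).
The Column player's best responses — vs Aggressive: Cautious (payoff 8); vs Moderate: Moderate (payoff 8); vs Cautious: Cautious (payoff 8).
The only mutual best response is (Aggressive, Cautious); neither player gains by switching there.

(Aggressive, Cautious)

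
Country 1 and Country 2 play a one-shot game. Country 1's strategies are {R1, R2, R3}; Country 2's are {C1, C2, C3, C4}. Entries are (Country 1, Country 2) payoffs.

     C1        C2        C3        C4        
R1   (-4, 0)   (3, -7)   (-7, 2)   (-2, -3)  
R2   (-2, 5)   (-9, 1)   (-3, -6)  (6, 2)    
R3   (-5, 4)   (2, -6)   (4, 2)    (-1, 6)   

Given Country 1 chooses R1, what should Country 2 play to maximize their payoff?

With Country 1 fixed at R1, Country 2's payoffs are: C1 → 0, C2 → -7, C3 → 2, C4 → -3.
The maximum is 2, achieved by C3.

C3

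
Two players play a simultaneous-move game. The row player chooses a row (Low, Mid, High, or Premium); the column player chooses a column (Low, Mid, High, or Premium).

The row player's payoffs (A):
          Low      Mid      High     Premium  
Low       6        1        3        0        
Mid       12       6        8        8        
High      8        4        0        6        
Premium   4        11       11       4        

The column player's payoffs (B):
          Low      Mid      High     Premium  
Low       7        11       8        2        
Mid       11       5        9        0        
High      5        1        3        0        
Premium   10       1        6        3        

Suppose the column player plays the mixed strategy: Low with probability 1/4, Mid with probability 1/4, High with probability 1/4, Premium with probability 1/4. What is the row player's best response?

Compute the row player's expected payoff from each pure strategy against the given mix.
Low: (1/4)·6 + (1/4)·1 + (1/4)·3 + (1/4)·0 = 5/2
Mid: (1/4)·12 + (1/4)·6 + (1/4)·8 + (1/4)·8 = 17/2
High: (1/4)·8 + (1/4)·4 + (1/4)·0 + (1/4)·6 = 9/2
Premium: (1/4)·4 + (1/4)·11 + (1/4)·11 + (1/4)·4 = 15/2
Highest expected payoff is 17/2, from Mid.

Mid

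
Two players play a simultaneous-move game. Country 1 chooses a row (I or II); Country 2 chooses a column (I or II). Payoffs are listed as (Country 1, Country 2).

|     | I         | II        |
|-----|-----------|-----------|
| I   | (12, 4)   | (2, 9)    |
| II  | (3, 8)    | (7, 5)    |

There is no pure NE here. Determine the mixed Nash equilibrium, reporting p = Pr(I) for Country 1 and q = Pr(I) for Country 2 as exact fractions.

In a mixed NE each player is indifferent between their pure strategies, so the opponent's mix sets the indifference.
Country 2 indifferent between I and II: p·4 + (1−p)·8 = p·9 + (1−p)·5 ⟹ 8 + (-4)p = 5 + 4p ⟹ p = 3/8.
Country 1 indifferent between I and II: q·12 + (1−q)·2 = q·3 + (1−q)·7 ⟹ 2 + 10q = 7 + (-4)q ⟹ q = 5/14.

p = 3/8, q = 5/14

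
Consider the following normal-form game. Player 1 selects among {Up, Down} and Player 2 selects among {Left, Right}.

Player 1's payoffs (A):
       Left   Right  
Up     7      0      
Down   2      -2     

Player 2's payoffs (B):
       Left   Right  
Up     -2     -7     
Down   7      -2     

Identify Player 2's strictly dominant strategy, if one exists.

A strategy is strictly dominant if it gives Player 2 a strictly higher payoff than every other strategy, against every choice by the opponent.
Left strictly dominates: vs Up: -2 > -7; vs Down: 7 > -2.

Left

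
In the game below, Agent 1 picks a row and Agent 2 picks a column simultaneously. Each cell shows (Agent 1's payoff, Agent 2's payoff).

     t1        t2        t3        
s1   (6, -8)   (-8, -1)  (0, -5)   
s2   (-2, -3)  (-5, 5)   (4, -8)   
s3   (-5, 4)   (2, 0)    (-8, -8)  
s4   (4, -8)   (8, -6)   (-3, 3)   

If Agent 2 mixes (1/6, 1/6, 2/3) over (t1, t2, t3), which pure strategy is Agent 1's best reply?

Agent 1's best reply maximizes expected payoff against the mix.
s1: (1/6)·6 + (1/6)·(-8) + (2/3)·0 = -1/3
s2: (1/6)·(-2) + (1/6)·(-5) + (2/3)·4 = 3/2
s3: (1/6)·(-5) + (1/6)·2 + (2/3)·(-8) = -35/6
s4: (1/6)·4 + (1/6)·8 + (2/3)·(-3) = 0
Highest expected payoff is 3/2, from s2.

s2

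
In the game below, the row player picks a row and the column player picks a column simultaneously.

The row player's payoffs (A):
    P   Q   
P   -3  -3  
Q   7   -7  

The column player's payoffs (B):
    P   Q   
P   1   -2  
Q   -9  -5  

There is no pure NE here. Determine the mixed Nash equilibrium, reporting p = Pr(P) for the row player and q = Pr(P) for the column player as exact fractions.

p = 4/7, q = 2/7

In a mixed NE each player is indifferent between their pure strategies, so the opponent's mix sets the indifference.
The column player indifferent between P and Q: p·1 + (1−p)·(-9) = p·(-2) + (1−p)·(-5) ⟹ (-9) + 10p = (-5) + 3p ⟹ p = 4/7.
The row player indifferent between P and Q: q·(-3) + (1−q)·(-3) = q·7 + (1−q)·(-7) ⟹ (-3) + 0q = (-7) + 14q ⟹ q = 2/7.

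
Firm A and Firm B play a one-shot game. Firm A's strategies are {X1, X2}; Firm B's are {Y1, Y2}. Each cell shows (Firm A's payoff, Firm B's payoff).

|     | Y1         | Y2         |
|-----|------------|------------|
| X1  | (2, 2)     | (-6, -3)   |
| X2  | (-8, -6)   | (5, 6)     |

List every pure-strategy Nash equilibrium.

Find each player's best response to every opponent strategy; NE are the intersections.
Firm A's best responses — vs Y1: X1 (payoff 2); vs Y2: X2 (payoff 5).
Firm B's best responses — vs X1: Y1 (payoff 2); vs X2: Y2 (payoff 6).
Mutual best responses occur at (X1, Y1) and (X2, Y2); at each, neither player gains by switching.

(X1, Y1) and (X2, Y2)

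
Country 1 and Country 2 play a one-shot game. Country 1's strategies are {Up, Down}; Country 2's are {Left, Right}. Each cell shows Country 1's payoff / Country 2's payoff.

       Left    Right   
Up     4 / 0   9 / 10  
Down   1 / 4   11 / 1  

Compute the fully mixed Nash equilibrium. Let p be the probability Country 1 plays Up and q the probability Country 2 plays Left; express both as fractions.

Each player's mixing probability is pinned down by making the *other* player indifferent.
Country 2 indifferent between Left and Right: p·0 + (1−p)·4 = p·10 + (1−p)·1 ⟹ 4 + (-4)p = 1 + 9p ⟹ p = 3/13.
Country 1 indifferent between Up and Down: q·4 + (1−q)·9 = q·1 + (1−q)·11 ⟹ 9 + (-5)q = 11 + (-10)q ⟹ q = 2/5.

p = 3/13, q = 2/5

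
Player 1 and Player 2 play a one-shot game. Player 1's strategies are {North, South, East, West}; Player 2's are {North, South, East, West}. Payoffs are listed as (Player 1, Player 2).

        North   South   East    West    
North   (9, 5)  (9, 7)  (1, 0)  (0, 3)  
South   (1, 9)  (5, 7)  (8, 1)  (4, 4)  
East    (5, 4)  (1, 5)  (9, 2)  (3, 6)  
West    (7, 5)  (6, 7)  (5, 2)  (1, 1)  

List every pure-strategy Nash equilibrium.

Find each player's best response to every opponent strategy; NE are the intersections.
Player 1's best responses — vs North: North (payoff 9); vs South: North (payoff 9); vs East: East (payoff 9); vs West: South (payoff 4).
Player 2's best responses — vs North: South (payoff 7); vs South: North (payoff 9); vs East: West (payoff 6); vs West: South (payoff 7).
The only mutual best response is (North, South); neither player gains by switching there.

(North, South)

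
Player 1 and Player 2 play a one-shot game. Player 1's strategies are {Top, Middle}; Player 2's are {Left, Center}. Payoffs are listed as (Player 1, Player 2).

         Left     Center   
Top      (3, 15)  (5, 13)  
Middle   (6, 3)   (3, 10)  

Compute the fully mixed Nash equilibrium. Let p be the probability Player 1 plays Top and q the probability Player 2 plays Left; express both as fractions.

p = 7/9, q = 2/5

In a mixed NE each player is indifferent between their pure strategies, so the opponent's mix sets the indifference.
Player 2 indifferent between Left and Center: p·15 + (1−p)·3 = p·13 + (1−p)·10 ⟹ 3 + 12p = 10 + 3p ⟹ p = 7/9.
Player 1 indifferent between Top and Middle: q·3 + (1−q)·5 = q·6 + (1−q)·3 ⟹ 5 + (-2)q = 3 + 3q ⟹ q = 2/5.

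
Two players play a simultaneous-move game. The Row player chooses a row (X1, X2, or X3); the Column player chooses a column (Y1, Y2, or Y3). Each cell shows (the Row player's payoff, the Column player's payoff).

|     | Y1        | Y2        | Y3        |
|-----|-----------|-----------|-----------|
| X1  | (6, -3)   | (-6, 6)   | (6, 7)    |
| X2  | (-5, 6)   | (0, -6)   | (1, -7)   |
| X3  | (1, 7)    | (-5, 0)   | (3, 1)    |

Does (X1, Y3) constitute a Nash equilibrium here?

Yes

Holding the Column player at Y3: the Row player gets 6 from X1, versus 1 from X2, 3 from X3. No profitable deviation for the Row player.
Holding the Row player at X1: the Column player gets 7 from Y3, versus -3 from Y1, 6 from Y2. No profitable deviation for the Column player either.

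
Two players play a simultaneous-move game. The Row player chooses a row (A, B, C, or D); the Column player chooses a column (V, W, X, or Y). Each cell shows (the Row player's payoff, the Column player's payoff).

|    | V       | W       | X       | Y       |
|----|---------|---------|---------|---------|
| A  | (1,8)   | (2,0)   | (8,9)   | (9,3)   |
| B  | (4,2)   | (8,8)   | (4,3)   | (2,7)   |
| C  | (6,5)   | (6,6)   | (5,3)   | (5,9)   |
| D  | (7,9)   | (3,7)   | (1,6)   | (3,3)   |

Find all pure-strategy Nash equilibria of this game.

Find each player's best response to every opponent strategy; NE are the intersections.
The Row player's best responses — vs V: D (payoff 7); vs W: B (payoff 8); vs X: A (payoff 8); vs Y: A (payoff 9).
The Column player's best responses — vs A: X (payoff 9); vs B: W (payoff 8); vs C: Y (payoff 9); vs D: V (payoff 9).
Mutual best responses occur at (A, X), (B, W), and (D, V); at each, neither player gains by switching.

(A, X), (B, W), and (D, V)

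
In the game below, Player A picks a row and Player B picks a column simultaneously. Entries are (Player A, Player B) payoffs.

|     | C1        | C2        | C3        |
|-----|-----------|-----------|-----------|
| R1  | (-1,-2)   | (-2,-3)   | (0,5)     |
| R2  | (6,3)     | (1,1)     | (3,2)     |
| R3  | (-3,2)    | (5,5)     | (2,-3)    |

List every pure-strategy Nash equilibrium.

Find each player's best response to every opponent strategy; NE are the intersections.
Player A's best responses — vs C1: R2 (payoff 6); vs C2: R3 (payoff 5); vs C3: R2 (payoff 3).
Player B's best responses — vs R1: C3 (payoff 5); vs R2: C1 (payoff 3); vs R3: C2 (payoff 5).
Mutual best responses occur at (R2, C1) and (R3, C2); at each, neither player gains by switching.

(R2, C1) and (R3, C2)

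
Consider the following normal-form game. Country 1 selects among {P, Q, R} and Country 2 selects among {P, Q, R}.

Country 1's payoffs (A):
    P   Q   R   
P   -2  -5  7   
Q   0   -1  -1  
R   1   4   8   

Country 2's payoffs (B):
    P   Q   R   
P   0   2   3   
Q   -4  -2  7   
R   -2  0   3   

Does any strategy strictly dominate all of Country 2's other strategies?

R

Check whether one of Country 2's strategies beats all alternatives regardless of what the opponent does.
R strictly dominates: vs P: 3 > each of {0, 2}; vs Q: 7 > each of {-4, -2}; vs R: 3 > each of {-2, 0}.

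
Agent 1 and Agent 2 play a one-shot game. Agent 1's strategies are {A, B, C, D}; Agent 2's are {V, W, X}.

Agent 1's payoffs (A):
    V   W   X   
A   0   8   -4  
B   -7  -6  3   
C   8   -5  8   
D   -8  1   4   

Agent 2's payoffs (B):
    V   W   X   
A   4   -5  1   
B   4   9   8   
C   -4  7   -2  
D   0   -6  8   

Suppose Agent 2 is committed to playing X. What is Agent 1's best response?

With Agent 2 fixed at X, Agent 1's payoffs are: A → -4, B → 3, C → 8, D → 4.
The maximum is 8, achieved by C.

C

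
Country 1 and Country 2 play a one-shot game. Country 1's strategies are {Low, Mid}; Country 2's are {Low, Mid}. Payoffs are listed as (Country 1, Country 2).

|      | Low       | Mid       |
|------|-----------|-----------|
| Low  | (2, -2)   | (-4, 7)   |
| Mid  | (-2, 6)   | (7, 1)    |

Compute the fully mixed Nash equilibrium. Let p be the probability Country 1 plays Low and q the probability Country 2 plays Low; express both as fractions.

p = 5/14, q = 11/15

In a mixed NE each player is indifferent between their pure strategies, so the opponent's mix sets the indifference.
Country 2 indifferent between Low and Mid: p·(-2) + (1−p)·6 = p·7 + (1−p)·1 ⟹ 6 + (-8)p = 1 + 6p ⟹ p = 5/14.
Country 1 indifferent between Low and Mid: q·2 + (1−q)·(-4) = q·(-2) + (1−q)·7 ⟹ (-4) + 6q = 7 + (-9)q ⟹ q = 11/15.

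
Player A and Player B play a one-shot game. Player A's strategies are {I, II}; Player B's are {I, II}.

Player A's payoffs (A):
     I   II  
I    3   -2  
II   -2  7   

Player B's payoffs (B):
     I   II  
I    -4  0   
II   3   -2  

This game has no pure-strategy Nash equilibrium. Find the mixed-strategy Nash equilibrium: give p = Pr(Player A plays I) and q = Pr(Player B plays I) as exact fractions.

p = 5/9, q = 9/14

Each player's mixing probability is pinned down by making the *other* player indifferent.
Player B indifferent between I and II: p·(-4) + (1−p)·3 = p·0 + (1−p)·(-2) ⟹ 3 + (-7)p = (-2) + 2p ⟹ p = 5/9.
Player A indifferent between I and II: q·3 + (1−q)·(-2) = q·(-2) + (1−q)·7 ⟹ (-2) + 5q = 7 + (-9)q ⟹ q = 9/14.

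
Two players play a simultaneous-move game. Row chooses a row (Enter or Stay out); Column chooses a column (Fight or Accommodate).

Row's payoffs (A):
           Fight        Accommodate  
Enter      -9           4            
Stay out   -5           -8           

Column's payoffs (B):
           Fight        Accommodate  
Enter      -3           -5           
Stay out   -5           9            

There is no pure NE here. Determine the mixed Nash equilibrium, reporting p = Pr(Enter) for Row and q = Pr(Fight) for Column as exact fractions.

In a mixed NE each player is indifferent between their pure strategies, so the opponent's mix sets the indifference.
Column indifferent between Fight and Accommodate: p·(-3) + (1−p)·(-5) = p·(-5) + (1−p)·9 ⟹ (-5) + 2p = 9 + (-14)p ⟹ p = 7/8.
Row indifferent between Enter and Stay out: q·(-9) + (1−q)·4 = q·(-5) + (1−q)·(-8) ⟹ 4 + (-13)q = (-8) + 3q ⟹ q = 3/4.

p = 7/8, q = 3/4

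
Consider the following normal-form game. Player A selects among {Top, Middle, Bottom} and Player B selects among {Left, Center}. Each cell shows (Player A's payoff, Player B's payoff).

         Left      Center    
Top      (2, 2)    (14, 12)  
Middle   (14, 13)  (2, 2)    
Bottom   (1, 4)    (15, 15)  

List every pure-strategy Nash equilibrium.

(Middle, Left) and (Bottom, Center)

Check mutual best responses: a cell is a NE iff neither player can gain by unilaterally deviating.
Player A's best responses — vs Left: Middle (payoff 14); vs Center: Bottom (payoff 15).
Player B's best responses — vs Top: Center (payoff 12); vs Middle: Left (payoff 13); vs Bottom: Center (payoff 15).
Mutual best responses occur at (Middle, Left) and (Bottom, Center); at each, neither player gains by switching.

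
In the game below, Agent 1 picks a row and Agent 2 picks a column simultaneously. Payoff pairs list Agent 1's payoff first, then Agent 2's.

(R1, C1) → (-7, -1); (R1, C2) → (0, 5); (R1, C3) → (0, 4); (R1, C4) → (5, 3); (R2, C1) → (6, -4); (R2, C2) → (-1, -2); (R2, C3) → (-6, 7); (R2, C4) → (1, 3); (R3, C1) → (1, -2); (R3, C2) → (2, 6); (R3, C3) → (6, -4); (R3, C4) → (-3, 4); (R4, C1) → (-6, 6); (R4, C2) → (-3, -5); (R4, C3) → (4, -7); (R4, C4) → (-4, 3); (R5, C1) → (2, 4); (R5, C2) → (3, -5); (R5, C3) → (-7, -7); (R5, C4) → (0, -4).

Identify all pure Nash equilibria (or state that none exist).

No pure-strategy Nash equilibrium

Check mutual best responses: a cell is a NE iff neither player can gain by unilaterally deviating.
Agent 1's best responses — vs C1: R2 (payoff 6); vs C2: R5 (payoff 3); vs C3: R3 (payoff 6); vs C4: R1 (payoff 5).
Agent 2's best responses — vs R1: C2 (payoff 5); vs R2: C3 (payoff 7); vs R3: C2 (payoff 6); vs R4: C1 (payoff 6); vs R5: C1 (payoff 4).
No cell has both players best-responding. For instance, Agent 1's best reply to C2 is R5, but against R5 Agent 2 prefers C1 over C2.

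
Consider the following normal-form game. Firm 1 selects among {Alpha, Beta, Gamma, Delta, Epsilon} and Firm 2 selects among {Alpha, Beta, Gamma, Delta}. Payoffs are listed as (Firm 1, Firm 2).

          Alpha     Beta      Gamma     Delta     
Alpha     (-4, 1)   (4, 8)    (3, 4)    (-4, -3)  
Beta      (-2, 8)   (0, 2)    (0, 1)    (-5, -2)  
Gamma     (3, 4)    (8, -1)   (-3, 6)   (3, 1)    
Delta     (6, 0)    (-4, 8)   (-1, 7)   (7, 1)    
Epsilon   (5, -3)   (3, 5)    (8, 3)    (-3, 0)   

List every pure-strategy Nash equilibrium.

There is no pure-strategy Nash equilibrium

Find each player's best response to every opponent strategy; NE are the intersections.
Firm 1's best responses — vs Alpha: Delta (payoff 6); vs Beta: Gamma (payoff 8); vs Gamma: Epsilon (payoff 8); vs Delta: Delta (payoff 7).
Firm 2's best responses — vs Alpha: Beta (payoff 8); vs Beta: Alpha (payoff 8); vs Gamma: Gamma (payoff 6); vs Delta: Beta (payoff 8); vs Epsilon: Beta (payoff 5).
No cell has both players best-responding. For instance, Firm 1's best reply to Alpha is Delta, but against Delta Firm 2 prefers Beta over Alpha.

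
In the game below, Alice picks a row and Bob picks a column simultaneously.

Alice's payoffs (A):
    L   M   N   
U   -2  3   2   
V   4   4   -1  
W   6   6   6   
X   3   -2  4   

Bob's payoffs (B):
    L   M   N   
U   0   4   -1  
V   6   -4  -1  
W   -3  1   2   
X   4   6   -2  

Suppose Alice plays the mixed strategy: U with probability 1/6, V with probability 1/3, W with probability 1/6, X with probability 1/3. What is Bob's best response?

L

Bob's best reply maximizes expected payoff against the mix.
L: (1/6)·0 + (1/3)·6 + (1/6)·(-3) + (1/3)·4 = 17/6
M: (1/6)·4 + (1/3)·(-4) + (1/6)·1 + (1/3)·6 = 3/2
N: (1/6)·(-1) + (1/3)·(-1) + (1/6)·2 + (1/3)·(-2) = -5/6
Highest expected payoff is 17/6, from L.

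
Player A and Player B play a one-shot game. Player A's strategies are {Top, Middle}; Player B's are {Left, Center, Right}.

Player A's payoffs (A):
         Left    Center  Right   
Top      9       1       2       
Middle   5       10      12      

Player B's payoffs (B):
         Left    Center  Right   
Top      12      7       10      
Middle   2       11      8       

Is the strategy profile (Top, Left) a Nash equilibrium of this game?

Yes

Holding Player B at Left: Player A gets 9 from Top, versus 5 from Middle. No profitable deviation for Player A.
Holding Player A at Top: Player B gets 12 from Left, versus 7 from Center, 10 from Right. No profitable deviation for Player B either.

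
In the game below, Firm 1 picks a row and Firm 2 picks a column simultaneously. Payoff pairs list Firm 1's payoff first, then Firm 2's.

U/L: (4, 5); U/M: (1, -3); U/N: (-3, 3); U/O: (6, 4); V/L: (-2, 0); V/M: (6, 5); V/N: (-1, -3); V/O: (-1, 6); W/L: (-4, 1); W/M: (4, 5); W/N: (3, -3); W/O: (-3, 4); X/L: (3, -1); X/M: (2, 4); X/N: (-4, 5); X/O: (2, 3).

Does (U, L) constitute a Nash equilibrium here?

Yes

Holding Firm 2 at L: Firm 1 gets 4 from U, versus -2 from V, -4 from W, 3 from X. No profitable deviation for Firm 1.
Holding Firm 1 at U: Firm 2 gets 5 from L, versus -3 from M, 3 from N, 4 from O. No profitable deviation for Firm 2 either.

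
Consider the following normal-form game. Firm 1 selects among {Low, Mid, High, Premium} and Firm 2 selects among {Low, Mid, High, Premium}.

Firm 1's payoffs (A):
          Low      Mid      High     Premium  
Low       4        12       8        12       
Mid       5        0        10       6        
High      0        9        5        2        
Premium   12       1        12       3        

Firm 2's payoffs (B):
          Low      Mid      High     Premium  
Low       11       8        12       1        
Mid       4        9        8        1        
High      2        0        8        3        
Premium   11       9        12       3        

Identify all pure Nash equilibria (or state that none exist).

(Premium, High)

Find each player's best response to every opponent strategy; NE are the intersections.
Firm 1's best responses — vs Low: Premium (payoff 12); vs Mid: Low (payoff 12); vs High: Premium (payoff 12); vs Premium: Low (payoff 12).
Firm 2's best responses — vs Low: High (payoff 12); vs Mid: Mid (payoff 9); vs High: High (payoff 8); vs Premium: High (payoff 12).
The only mutual best response is (Premium, High); neither player gains by switching there.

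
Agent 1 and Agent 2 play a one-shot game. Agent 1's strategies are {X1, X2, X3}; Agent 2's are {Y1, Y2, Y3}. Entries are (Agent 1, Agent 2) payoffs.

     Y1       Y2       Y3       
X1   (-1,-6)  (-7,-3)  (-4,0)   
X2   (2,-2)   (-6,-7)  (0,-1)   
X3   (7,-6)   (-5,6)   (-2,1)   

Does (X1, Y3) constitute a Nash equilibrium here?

No

Holding Agent 2 at Y3: Agent 1 gets -4 from X1 but could get 0 by switching to X2. Agent 1 has a profitable deviation.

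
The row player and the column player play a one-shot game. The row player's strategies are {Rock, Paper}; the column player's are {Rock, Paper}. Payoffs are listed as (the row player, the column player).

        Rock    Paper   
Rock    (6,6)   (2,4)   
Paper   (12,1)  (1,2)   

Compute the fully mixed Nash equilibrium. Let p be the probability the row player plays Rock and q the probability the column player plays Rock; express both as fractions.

p = 1/3, q = 1/7

In a mixed NE each player is indifferent between their pure strategies, so the opponent's mix sets the indifference.
The column player indifferent between Rock and Paper: p·6 + (1−p)·1 = p·4 + (1−p)·2 ⟹ 1 + 5p = 2 + 2p ⟹ p = 1/3.
The row player indifferent between Rock and Paper: q·6 + (1−q)·2 = q·12 + (1−q)·1 ⟹ 2 + 4q = 1 + 11q ⟹ q = 1/7.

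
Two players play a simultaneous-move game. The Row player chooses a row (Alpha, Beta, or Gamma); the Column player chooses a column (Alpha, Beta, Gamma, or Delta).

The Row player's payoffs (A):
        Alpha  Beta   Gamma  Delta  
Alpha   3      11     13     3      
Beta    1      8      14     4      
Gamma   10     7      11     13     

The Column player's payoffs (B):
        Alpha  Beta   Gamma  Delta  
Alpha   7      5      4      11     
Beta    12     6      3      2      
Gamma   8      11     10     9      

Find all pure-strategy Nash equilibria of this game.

Find each player's best response to every opponent strategy; NE are the intersections.
The Row player's best responses — vs Alpha: Gamma (payoff 10); vs Beta: Alpha (payoff 11); vs Gamma: Beta (payoff 14); vs Delta: Gamma (payoff 13).
The Column player's best responses — vs Alpha: Delta (payoff 11); vs Beta: Alpha (payoff 12); vs Gamma: Beta (payoff 11).
No cell has both players best-responding. For instance, the Row player's best reply to Alpha is Gamma, but against Gamma the Column player prefers Beta over Alpha.

None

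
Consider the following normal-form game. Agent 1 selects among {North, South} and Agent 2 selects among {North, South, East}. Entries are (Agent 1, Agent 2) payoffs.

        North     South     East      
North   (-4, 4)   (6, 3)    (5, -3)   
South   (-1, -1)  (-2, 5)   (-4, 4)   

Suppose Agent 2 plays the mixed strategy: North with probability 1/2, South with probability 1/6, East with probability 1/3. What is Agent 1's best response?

Agent 1's best reply maximizes expected payoff against the mix.
North: (1/2)·(-4) + (1/6)·6 + (1/3)·5 = 2/3
South: (1/2)·(-1) + (1/6)·(-2) + (1/3)·(-4) = -13/6
Highest expected payoff is 2/3, from North.

North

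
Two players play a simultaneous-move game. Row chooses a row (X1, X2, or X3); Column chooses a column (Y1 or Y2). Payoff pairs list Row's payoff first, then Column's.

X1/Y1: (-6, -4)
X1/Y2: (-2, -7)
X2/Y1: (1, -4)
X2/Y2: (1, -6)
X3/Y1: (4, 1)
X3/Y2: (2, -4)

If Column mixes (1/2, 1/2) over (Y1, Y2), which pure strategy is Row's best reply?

Compute Row's expected payoff from each pure strategy against the given mix.
X1: (1/2)·(-6) + (1/2)·(-2) = -4
X2: (1/2)·1 + (1/2)·1 = 1
X3: (1/2)·4 + (1/2)·2 = 3
Highest expected payoff is 3, from X3.

X3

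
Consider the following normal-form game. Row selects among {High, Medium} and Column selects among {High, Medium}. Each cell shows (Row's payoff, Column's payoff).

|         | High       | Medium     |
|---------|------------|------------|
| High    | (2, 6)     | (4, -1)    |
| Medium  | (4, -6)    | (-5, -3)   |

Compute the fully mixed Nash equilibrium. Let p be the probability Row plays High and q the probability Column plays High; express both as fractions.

p = 3/10, q = 9/11

In a mixed NE each player is indifferent between their pure strategies, so the opponent's mix sets the indifference.
Column indifferent between High and Medium: p·6 + (1−p)·(-6) = p·(-1) + (1−p)·(-3) ⟹ (-6) + 12p = (-3) + 2p ⟹ p = 3/10.
Row indifferent between High and Medium: q·2 + (1−q)·4 = q·4 + (1−q)·(-5) ⟹ 4 + (-2)q = (-5) + 9q ⟹ q = 9/11.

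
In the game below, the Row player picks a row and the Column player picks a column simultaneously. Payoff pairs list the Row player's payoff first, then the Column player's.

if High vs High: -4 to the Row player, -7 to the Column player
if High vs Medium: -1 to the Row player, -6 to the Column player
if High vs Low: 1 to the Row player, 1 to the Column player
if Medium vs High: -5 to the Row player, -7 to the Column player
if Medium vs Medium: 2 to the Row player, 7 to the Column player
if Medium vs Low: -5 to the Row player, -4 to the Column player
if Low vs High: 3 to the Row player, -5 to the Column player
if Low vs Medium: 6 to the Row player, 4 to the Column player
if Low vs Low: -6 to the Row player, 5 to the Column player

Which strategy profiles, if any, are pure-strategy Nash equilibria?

(High, Low)

Check mutual best responses: a cell is a NE iff neither player can gain by unilaterally deviating.
The Row player's best responses — vs High: Low (payoff 3); vs Medium: Low (payoff 6); vs Low: High (payoff 1).
The Column player's best responses — vs High: Low (payoff 1); vs Medium: Medium (payoff 7); vs Low: Low (payoff 5).
The only mutual best response is (High, Low); neither player gains by switching there.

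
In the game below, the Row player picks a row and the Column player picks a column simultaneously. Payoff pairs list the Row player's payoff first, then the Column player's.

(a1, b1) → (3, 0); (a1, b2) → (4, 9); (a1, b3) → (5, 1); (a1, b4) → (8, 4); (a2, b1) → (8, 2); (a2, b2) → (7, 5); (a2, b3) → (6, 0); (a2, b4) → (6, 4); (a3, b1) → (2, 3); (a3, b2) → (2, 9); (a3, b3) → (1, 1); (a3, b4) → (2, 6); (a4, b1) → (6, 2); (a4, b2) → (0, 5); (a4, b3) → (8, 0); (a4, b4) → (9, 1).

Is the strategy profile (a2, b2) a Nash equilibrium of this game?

Holding the Column player at b2: the Row player gets 7 from a2, versus 4 from a1, 2 from a3, 0 from a4. No profitable deviation for the Row player.
Holding the Row player at a2: the Column player gets 5 from b2, versus 2 from b1, 0 from b3, 4 from b4. No profitable deviation for the Column player either.

Yes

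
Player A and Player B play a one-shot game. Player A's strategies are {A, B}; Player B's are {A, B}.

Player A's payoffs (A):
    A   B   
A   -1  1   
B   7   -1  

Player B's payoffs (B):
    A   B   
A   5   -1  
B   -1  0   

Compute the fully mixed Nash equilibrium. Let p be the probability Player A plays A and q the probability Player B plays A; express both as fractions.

p = 1/7, q = 1/5

In a mixed NE each player is indifferent between their pure strategies, so the opponent's mix sets the indifference.
Player B indifferent between A and B: p·5 + (1−p)·(-1) = p·(-1) + (1−p)·0 ⟹ (-1) + 6p = 0 + (-1)p ⟹ p = 1/7.
Player A indifferent between A and B: q·(-1) + (1−q)·1 = q·7 + (1−q)·(-1) ⟹ 1 + (-2)q = (-1) + 8q ⟹ q = 1/5.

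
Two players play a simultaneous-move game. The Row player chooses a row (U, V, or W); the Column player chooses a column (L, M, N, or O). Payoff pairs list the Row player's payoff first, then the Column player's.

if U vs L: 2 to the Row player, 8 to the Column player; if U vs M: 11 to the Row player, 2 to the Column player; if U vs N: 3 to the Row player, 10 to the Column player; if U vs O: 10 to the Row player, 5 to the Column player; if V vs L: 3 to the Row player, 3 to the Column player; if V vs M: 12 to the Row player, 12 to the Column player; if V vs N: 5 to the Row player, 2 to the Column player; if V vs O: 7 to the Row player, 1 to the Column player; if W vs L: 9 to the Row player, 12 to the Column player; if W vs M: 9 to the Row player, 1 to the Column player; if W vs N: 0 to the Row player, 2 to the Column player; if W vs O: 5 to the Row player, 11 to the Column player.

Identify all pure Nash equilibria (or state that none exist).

(V, M) and (W, L)

Check mutual best responses: a cell is a NE iff neither player can gain by unilaterally deviating.
The Row player's best responses — vs L: W (payoff 9); vs M: V (payoff 12); vs N: V (payoff 5); vs O: U (payoff 10).
The Column player's best responses — vs U: N (payoff 10); vs V: M (payoff 12); vs W: L (payoff 12).
Mutual best responses occur at (V, M) and (W, L); at each, neither player gains by switching.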